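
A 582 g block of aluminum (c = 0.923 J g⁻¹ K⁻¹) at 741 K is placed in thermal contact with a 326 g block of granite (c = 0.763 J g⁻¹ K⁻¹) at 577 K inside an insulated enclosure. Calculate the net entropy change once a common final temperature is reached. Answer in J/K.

ΔS_total = 5.15 J/K

Energy balance: T_f = (m₁c₁T₁ + m₂c₂T₂)/(m₁c₁ + m₂c₂) = 689.1 K.
ΔS₁ = m₁c₁ ln(T_f/T₁) = 537.186 × ln(689.1/741) = -39.01 J/K.
ΔS₂ = m₂c₂ ln(T_f/T₂) = 248.738 × ln(689.1/577) = 44.16 J/K.
ΔS_total = -39.01 + 44.16 = 5.15 J/K.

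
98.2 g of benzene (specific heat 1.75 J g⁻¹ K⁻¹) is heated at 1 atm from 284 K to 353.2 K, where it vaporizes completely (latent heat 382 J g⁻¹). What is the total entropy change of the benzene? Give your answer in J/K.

Warming step: ΔS₁ = m c ln(T_tr/T_i) = 98.2 × 1.75 × ln(353.2/284) = 37.47 J/K.
Phase change: ΔS₂ = +mL/T_tr = 98.2 × 382 / 353.2 = 106.2 J/K.
ΔS_total = (37.47) + (106.2) = 144 J/K.

ΔS = 144 J/K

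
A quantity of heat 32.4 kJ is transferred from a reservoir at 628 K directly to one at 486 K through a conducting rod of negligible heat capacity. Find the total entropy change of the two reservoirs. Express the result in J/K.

ΔS_total = 15.1 J/K

ΔS_hot = −Q/T_H = −32400/628 = -51.59 J/K and ΔS_cold = +Q/T_C = 32400/486 = 66.67 J/K.
ΔS_total = -51.59 + 66.67 = 15.1 J/K, positive as the second law requires.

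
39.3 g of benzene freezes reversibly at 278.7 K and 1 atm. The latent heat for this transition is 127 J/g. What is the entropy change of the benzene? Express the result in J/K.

ΔS = -17.9 J/K

Heat released by the substance: Q = −mL = −39.3 × 127 = −4991.1 J.
At constant T, ΔS = Q_rev/T = −4991.1 / 278.7 = -17.9 J/K.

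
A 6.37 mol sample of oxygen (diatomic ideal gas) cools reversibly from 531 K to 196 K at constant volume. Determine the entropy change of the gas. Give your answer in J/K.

ΔS = -132 J/K

At constant volume, ΔS = nC_V ln(T₂/T₁) with C_V = 5R/2 = 20.79 J mol⁻¹ K⁻¹.
ΔS = 6.37 × 20.79 × ln(196/531) = -132 J/K.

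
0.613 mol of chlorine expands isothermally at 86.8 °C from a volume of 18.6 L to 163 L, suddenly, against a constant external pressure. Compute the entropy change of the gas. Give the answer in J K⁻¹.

ΔS_gas = 11.1 J/K

Entropy is a state function, so ΔS_gas depends only on the end states.
For an isothermal ideal gas ΔS_gas = nR ln(V₂/V₁) = 0.613 × 8.314 × ln(163/18.6) = 11.1 J/K.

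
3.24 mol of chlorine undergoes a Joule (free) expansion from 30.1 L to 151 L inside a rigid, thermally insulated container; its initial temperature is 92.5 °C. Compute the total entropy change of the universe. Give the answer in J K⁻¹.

ΔS_universe = 43.4 J/K

No heat is exchanged and no work is done, so the ideal-gas temperature stays constant.
Entropy is a state function; using a reversible isothermal path, ΔS_gas = nR ln(V₂/V₁) = 3.24 × 8.314 × ln(151/30.1) = 43.4 J/K.
The insulated surroundings exchange no heat, so ΔS_surr = 0 and ΔS_universe = ΔS_gas.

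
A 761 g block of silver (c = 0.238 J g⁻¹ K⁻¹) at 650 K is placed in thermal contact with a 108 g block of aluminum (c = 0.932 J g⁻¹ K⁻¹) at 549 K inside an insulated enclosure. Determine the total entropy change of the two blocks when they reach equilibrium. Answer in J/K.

ΔS_total = 0.907 J/K

Energy balance: T_f = (m₁c₁T₁ + m₂c₂T₂)/(m₁c₁ + m₂c₂) = 613.92 K.
ΔS₁ = m₁c₁ ln(T_f/T₁) = 181.118 × ln(613.92/650) = -10.343 J/K.
ΔS₂ = m₂c₂ ln(T_f/T₂) = 100.656 × ln(613.92/549) = 11.25 J/K.
ΔS_total = -10.343 + 11.25 = 0.907 J/K.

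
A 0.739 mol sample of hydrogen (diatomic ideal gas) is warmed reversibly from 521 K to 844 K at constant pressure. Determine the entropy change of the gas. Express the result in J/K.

At constant pressure, ΔS = nC_p ln(T₂/T₁) with C_p = 7R/2 = 29.1 J mol⁻¹ K⁻¹.
ΔS = 0.739 × 29.1 × ln(844/521) = 10.4 J/K.

ΔS = 10.4 J/K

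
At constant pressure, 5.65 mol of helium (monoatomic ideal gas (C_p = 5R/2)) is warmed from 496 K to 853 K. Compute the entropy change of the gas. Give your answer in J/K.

ΔS = 63.7 J/K

At constant pressure, ΔS = nC_p ln(T₂/T₁) with C_p = 5R/2 = 20.79 J mol⁻¹ K⁻¹.
ΔS = 5.65 × 20.79 × ln(853/496) = 63.7 J/K.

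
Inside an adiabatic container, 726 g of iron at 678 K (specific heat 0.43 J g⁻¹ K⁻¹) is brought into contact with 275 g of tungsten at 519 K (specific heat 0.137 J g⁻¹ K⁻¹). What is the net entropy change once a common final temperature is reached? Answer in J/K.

Energy balance: T_f = (m₁c₁T₁ + m₂c₂T₂)/(m₁c₁ + m₂c₂) = 660.88 K.
ΔS₁ = m₁c₁ ln(T_f/T₁) = 312.18 × ln(660.88/678) = -7.985 J/K.
ΔS₂ = m₂c₂ ln(T_f/T₂) = 37.675 × ln(660.88/519) = 9.105 J/K.
ΔS_total = -7.985 + 9.105 = 1.12 J/K.

ΔS_total = 1.12 J/K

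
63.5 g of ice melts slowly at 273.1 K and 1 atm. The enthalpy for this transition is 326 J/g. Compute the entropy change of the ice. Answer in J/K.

Heat absorbed by the substance: Q = mL = 63.5 × 326 = 20701 J.
At constant T, ΔS = Q_rev/T = 20701 / 273.1 = 75.8 J/K.

ΔS = 75.8 J/K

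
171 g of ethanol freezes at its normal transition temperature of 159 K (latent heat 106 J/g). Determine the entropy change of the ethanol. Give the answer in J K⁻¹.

ΔS = -114 J/K

Heat released by the substance: Q = −mL = −171 × 106 = −18126 J.
At constant T, ΔS = Q_rev/T = −18126 / 159 = -114 J/K.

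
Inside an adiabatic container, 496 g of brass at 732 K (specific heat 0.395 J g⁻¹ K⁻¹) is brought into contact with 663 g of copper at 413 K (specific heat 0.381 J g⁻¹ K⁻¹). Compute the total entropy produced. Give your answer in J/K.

Energy balance: T_f = (m₁c₁T₁ + m₂c₂T₂)/(m₁c₁ + m₂c₂) = 552.34 K.
ΔS₁ = m₁c₁ ln(T_f/T₁) = 195.92 × ln(552.34/732) = -55.17 J/K.
ΔS₂ = m₂c₂ ln(T_f/T₂) = 252.603 × ln(552.34/413) = 73.44 J/K.
ΔS_total = -55.17 + 73.44 = 18.3 J/K.

ΔS_total = 18.3 J/K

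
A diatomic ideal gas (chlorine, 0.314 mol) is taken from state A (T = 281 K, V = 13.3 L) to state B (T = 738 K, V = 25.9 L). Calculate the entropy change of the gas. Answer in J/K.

Entropy is a state function: ΔS = nC_V ln(T₂/T₁) + nR ln(V₂/V₁), with C_V = 5R/2 = 20.79 J mol⁻¹ K⁻¹ for a diatomic ideal gas.
ΔS = 0.314 × [20.79 × ln(738/281) + 8.314 × ln(25.9/13.3)] = 8.04 J/K.

ΔS = 8.04 J/K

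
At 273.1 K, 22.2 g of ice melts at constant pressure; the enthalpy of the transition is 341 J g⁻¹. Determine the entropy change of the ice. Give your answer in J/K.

ΔS = 27.7 J/K

Heat absorbed by the substance: Q = mL = 22.2 × 341 = 7570.2 J.
At constant T, ΔS = Q_rev/T = 7570.2 / 273.1 = 27.7 J/K.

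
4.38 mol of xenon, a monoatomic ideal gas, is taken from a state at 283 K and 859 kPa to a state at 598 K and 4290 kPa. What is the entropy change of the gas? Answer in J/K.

ΔS = 9.54 J/K

ΔS = nC_p ln(T₂/T₁) − nR ln(P₂/P₁), with C_p = 5R/2 = 20.79 J mol⁻¹ K⁻¹ for a monoatomic ideal gas.
ΔS = 4.38 × [20.79 × ln(598/283) − 8.314 × ln(4290/859)] = 9.54 J/K.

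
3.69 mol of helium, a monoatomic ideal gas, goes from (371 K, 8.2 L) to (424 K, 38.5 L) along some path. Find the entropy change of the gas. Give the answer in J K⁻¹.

Entropy is a state function: ΔS = nC_V ln(T₂/T₁) + nR ln(V₂/V₁), with C_V = 3R/2 = 12.47 J mol⁻¹ K⁻¹ for a monoatomic ideal gas.
ΔS = 3.69 × [12.47 × ln(424/371) + 8.314 × ln(38.5/8.2)] = 53.6 J/K.

ΔS = 53.6 J/K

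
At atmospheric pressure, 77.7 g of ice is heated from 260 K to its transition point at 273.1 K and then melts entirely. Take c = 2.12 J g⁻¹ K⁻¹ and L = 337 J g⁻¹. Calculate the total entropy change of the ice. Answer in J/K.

ΔS = 104 J/K

Warming step: ΔS₁ = m c ln(T_tr/T_i) = 77.7 × 2.12 × ln(273.1/260) = 8.097 J/K.
Phase change: ΔS₂ = +mL/T_tr = 77.7 × 337 / 273.1 = 95.88 J/K.
ΔS_total = (8.097) + (95.88) = 104 J/K.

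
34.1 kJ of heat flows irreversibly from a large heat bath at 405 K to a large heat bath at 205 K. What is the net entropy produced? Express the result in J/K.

ΔS_hot = −Q/T_H = −34100/405 = -84.2 J/K and ΔS_cold = +Q/T_C = 34100/205 = 166.3 J/K.
ΔS_total = -84.2 + 166.3 = 82.1 J/K, positive as the second law requires.

ΔS_total = 82.1 J/K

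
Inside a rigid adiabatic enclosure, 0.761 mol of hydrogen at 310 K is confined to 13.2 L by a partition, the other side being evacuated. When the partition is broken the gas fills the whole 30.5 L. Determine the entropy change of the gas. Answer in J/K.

For an ideal gas in free expansion Q = 0 and W = 0, so T is unchanged.
Entropy is a state function; using a reversible isothermal path, ΔS_gas = nR ln(V₂/V₁) = 0.761 × 8.314 × ln(30.5/13.2) = 5.3 J/K.

ΔS_gas = 5.3 J/K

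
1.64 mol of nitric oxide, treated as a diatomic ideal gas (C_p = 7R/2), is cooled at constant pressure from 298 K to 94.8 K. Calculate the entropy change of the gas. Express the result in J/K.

ΔS = -54.7 J/K

At constant pressure, ΔS = nC_p ln(T₂/T₁) with C_p = 7R/2 = 29.1 J mol⁻¹ K⁻¹.
ΔS = 1.64 × 29.1 × ln(94.8/298) = -54.7 J/K.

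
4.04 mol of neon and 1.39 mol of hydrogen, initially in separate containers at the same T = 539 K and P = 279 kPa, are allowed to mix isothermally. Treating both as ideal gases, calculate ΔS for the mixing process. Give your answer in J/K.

ΔS_mix = 25.7 J/K

Mole fractions: x_A = 4.04/5.43 = 0.744, x_B = 0.256.
ΔS_mix = −R(n_A ln x_A + n_B ln x_B) = −8.314 × (4.04 ln 0.744 + 1.39 ln 0.256) = 25.7 J/K.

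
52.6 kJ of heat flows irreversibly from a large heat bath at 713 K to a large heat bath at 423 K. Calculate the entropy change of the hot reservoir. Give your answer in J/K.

ΔS_hot = -73.8 J/K

The hot reservoir loses heat Q, so ΔS_hot = −Q/T_H = −52600/713 = -73.8 J/K.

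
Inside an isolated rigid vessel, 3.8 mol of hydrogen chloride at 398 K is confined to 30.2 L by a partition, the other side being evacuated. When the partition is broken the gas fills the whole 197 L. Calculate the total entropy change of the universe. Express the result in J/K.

ΔS_universe = 59.2 J/K

No heat is exchanged and no work is done, so the ideal-gas temperature stays constant.
Entropy is a state function; using a reversible isothermal path, ΔS_gas = nR ln(V₂/V₁) = 3.8 × 8.314 × ln(197/30.2) = 59.2 J/K.
The insulated surroundings exchange no heat, so ΔS_surr = 0 and ΔS_universe = ΔS_gas.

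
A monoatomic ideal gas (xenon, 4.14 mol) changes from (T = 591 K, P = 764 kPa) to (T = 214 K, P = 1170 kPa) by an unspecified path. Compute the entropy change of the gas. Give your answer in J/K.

ΔS = nC_p ln(T₂/T₁) − nR ln(P₂/P₁), with C_p = 5R/2 = 20.79 J mol⁻¹ K⁻¹ for a monoatomic ideal gas.
ΔS = 4.14 × [20.79 × ln(214/591) − 8.314 × ln(1170/764)] = -102 J/K.

ΔS = -102 J/K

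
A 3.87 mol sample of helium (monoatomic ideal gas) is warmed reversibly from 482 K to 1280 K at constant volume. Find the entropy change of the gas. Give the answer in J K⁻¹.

ΔS = 47.1 J/K

At constant volume, ΔS = nC_V ln(T₂/T₁) with C_V = 3R/2 = 12.47 J mol⁻¹ K⁻¹.
ΔS = 3.87 × 12.47 × ln(1280/482) = 47.1 J/K.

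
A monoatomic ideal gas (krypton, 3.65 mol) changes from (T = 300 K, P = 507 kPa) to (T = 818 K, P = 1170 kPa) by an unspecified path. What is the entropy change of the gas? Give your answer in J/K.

ΔS = 50.7 J/K

ΔS = nC_p ln(T₂/T₁) − nR ln(P₂/P₁), with C_p = 5R/2 = 20.79 J mol⁻¹ K⁻¹ for a monoatomic ideal gas.
ΔS = 3.65 × [20.79 × ln(818/300) − 8.314 × ln(1170/507)] = 50.7 J/K.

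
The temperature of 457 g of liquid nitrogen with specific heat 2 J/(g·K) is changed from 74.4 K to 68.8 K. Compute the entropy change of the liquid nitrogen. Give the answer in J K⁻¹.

ΔS = -71.5 J/K

ΔS = ∫dQ_rev/T = m c ln(T₂/T₁) = 457 × 2 × ln(68.8/74.4) = -71.5 J/K.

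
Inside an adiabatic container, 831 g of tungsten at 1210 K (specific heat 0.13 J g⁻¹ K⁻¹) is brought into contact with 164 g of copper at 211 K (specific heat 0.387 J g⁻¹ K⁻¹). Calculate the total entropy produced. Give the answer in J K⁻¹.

ΔS_total = 48.3 J/K

Energy balance: T_f = (m₁c₁T₁ + m₂c₂T₂)/(m₁c₁ + m₂c₂) = 840.29 K.
ΔS₁ = m₁c₁ ln(T_f/T₁) = 108.03 × ln(840.29/1210) = -39.39 J/K.
ΔS₂ = m₂c₂ ln(T_f/T₂) = 63.468 × ln(840.29/211) = 87.71 J/K.
ΔS_total = -39.39 + 87.71 = 48.3 J/K.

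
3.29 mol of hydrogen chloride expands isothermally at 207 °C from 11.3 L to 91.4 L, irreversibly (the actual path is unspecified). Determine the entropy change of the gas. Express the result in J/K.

Entropy is a state function, so ΔS_gas depends only on the end states.
For an isothermal ideal gas ΔS_gas = nR ln(V₂/V₁) = 3.29 × 8.314 × ln(91.4/11.3) = 57.2 J/K.

ΔS_gas = 57.2 J/K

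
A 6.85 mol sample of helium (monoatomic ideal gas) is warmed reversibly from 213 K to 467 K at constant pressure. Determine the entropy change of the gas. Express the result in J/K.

At constant pressure, ΔS = nC_p ln(T₂/T₁) with C_p = 5R/2 = 20.79 J mol⁻¹ K⁻¹.
ΔS = 6.85 × 20.79 × ln(467/213) = 112 J/K.

ΔS = 112 J/K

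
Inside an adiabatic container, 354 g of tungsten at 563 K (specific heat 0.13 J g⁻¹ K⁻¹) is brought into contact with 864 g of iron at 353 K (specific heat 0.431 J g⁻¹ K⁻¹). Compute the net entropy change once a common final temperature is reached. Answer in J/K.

ΔS_total = 5.04 J/K

Energy balance: T_f = (m₁c₁T₁ + m₂c₂T₂)/(m₁c₁ + m₂c₂) = 376.1 K.
ΔS₁ = m₁c₁ ln(T_f/T₁) = 46.02 × ln(376.1/563) = -18.566 J/K.
ΔS₂ = m₂c₂ ln(T_f/T₂) = 372.384 × ln(376.1/353) = 23.602 J/K.
ΔS_total = -18.566 + 23.602 = 5.04 J/K.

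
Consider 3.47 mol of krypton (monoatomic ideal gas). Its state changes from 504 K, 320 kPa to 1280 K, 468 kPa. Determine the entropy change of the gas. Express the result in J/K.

ΔS = nC_p ln(T₂/T₁) − nR ln(P₂/P₁), with C_p = 5R/2 = 20.79 J mol⁻¹ K⁻¹ for a monoatomic ideal gas.
ΔS = 3.47 × [20.79 × ln(1280/504) − 8.314 × ln(468/320)] = 56.3 J/K.

ΔS = 56.3 J/K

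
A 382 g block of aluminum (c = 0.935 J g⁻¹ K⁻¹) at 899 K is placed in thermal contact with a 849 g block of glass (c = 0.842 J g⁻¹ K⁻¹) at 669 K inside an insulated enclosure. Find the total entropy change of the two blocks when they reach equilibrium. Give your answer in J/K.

Energy balance: T_f = (m₁c₁T₁ + m₂c₂T₂)/(m₁c₁ + m₂c₂) = 745.63 K.
ΔS₁ = m₁c₁ ln(T_f/T₁) = 357.17 × ln(745.63/899) = -66.81 J/K.
ΔS₂ = m₂c₂ ln(T_f/T₂) = 714.858 × ln(745.63/669) = 77.52 J/K.
ΔS_total = -66.81 + 77.52 = 10.7 J/K.

ΔS_total = 10.7 J/K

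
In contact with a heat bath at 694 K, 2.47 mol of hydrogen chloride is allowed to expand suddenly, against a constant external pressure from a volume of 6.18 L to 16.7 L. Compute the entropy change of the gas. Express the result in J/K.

ΔS_gas = 20.4 J/K

Entropy is a state function, so ΔS_gas depends only on the end states.
For an isothermal ideal gas ΔS_gas = nR ln(V₂/V₁) = 2.47 × 8.314 × ln(16.7/6.18) = 20.4 J/K.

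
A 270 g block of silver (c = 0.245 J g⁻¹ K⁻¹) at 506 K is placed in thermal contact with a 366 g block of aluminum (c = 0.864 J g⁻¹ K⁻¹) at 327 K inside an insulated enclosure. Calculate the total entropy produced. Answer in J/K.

Energy balance: T_f = (m₁c₁T₁ + m₂c₂T₂)/(m₁c₁ + m₂c₂) = 357.97 K.
ΔS₁ = m₁c₁ ln(T_f/T₁) = 66.15 × ln(357.97/506) = -22.89 J/K.
ΔS₂ = m₂c₂ ln(T_f/T₂) = 316.224 × ln(357.97/327) = 28.61 J/K.
ΔS_total = -22.89 + 28.61 = 5.72 J/K.

ΔS_total = 5.72 J/K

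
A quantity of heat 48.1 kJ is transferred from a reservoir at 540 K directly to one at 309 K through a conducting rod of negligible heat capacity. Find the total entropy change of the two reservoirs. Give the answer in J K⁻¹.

ΔS_total = 66.6 J/K

ΔS_hot = −Q/T_H = −48100/540 = -89.07 J/K and ΔS_cold = +Q/T_C = 48100/309 = 155.7 J/K.
ΔS_total = -89.07 + 155.7 = 66.6 J/K, positive as the second law requires.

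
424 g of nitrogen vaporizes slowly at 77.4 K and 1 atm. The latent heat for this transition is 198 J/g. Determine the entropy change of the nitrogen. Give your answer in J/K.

Heat absorbed by the substance: Q = mL = 424 × 198 = 83952 J.
At constant T, ΔS = Q_rev/T = 83952 / 77.4 = 1080 J/K.

ΔS = 1080 J/K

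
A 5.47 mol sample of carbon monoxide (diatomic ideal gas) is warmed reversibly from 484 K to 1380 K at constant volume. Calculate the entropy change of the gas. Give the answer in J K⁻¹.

At constant volume, ΔS = nC_V ln(T₂/T₁) with C_V = 5R/2 = 20.79 J mol⁻¹ K⁻¹.
ΔS = 5.47 × 20.79 × ln(1380/484) = 119 J/K.

ΔS = 119 J/K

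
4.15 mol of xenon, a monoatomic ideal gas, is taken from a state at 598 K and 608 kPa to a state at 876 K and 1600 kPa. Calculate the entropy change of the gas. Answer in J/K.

ΔS = -0.454 J/K

ΔS = nC_p ln(T₂/T₁) − nR ln(P₂/P₁), with C_p = 5R/2 = 20.79 J mol⁻¹ K⁻¹ for a monoatomic ideal gas.
ΔS = 4.15 × [20.79 × ln(876/598) − 8.314 × ln(1600/608)] = -0.454 J/K.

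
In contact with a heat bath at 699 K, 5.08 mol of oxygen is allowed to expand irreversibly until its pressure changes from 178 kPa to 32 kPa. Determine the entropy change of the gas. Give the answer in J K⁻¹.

ΔS_gas = 72.5 J/K

Entropy is a state function, so ΔS_gas depends only on the end states.
For an isothermal ideal gas ΔS_gas = nR ln(P₁/P₂) = 5.08 × 8.314 × ln(178/32) = 72.5 J/K.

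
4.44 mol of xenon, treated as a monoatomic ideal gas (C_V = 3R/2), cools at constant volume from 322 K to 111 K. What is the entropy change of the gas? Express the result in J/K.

ΔS = -59 J/K

At constant volume, ΔS = nC_V ln(T₂/T₁) with C_V = 3R/2 = 12.47 J mol⁻¹ K⁻¹.
ΔS = 4.44 × 12.47 × ln(111/322) = -59 J/K.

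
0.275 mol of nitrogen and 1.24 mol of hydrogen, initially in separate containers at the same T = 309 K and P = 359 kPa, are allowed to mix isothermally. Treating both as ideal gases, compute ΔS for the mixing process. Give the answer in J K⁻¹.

ΔS_mix = 5.97 J/K

Mole fractions: x_A = 0.275/1.52 = 0.182, x_B = 0.818.
ΔS_mix = −R(n_A ln x_A + n_B ln x_B) = −8.314 × (0.275 ln 0.182 + 1.24 ln 0.818) = 5.97 J/K.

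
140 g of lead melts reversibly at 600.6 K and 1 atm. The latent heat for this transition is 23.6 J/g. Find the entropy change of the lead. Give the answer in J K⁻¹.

Heat absorbed by the substance: Q = mL = 140 × 23.6 = 3304 J.
At constant T, ΔS = Q_rev/T = 3304 / 600.6 = 5.5 J/K.

ΔS = 5.5 J/K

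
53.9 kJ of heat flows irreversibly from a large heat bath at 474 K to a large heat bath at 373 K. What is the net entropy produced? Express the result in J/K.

ΔS_hot = −Q/T_H = −53900/474 = -113.7 J/K and ΔS_cold = +Q/T_C = 53900/373 = 144.5 J/K.
ΔS_total = -113.7 + 144.5 = 30.8 J/K, positive as the second law requires.

ΔS_total = 30.8 J/K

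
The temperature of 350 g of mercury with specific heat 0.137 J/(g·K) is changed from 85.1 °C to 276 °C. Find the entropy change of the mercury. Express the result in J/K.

ΔS = 20.5 J/K

In kelvin: T₁ = 358.25 K, T₂ = 549.15 K. ΔS = ∫dQ_rev/T = m c ln(T₂/T₁) = 350 × 0.137 × ln(549.15/358.25) = 20.5 J/K.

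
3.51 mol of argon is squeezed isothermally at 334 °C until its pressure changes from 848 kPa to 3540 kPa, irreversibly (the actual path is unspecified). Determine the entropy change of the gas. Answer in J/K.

ΔS_gas = -41.7 J/K

Entropy is a state function, so ΔS_gas depends only on the end states.
For an isothermal ideal gas ΔS_gas = nR ln(P₁/P₂) = 3.51 × 8.314 × ln(848/3540) = -41.7 J/K.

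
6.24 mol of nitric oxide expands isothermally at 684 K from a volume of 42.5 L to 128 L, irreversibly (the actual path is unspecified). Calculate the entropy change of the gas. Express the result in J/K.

ΔS_gas = 57.2 J/K

Entropy is a state function, so ΔS_gas depends only on the end states.
For an isothermal ideal gas ΔS_gas = nR ln(V₂/V₁) = 6.24 × 8.314 × ln(128/42.5) = 57.2 J/K.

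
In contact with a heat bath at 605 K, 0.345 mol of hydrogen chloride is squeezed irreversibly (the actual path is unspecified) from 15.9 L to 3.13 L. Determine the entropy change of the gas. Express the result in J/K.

Entropy is a state function, so ΔS_gas depends only on the end states.
For an isothermal ideal gas ΔS_gas = nR ln(V₂/V₁) = 0.345 × 8.314 × ln(3.13/15.9) = -4.66 J/K.

ΔS_gas = -4.66 J/K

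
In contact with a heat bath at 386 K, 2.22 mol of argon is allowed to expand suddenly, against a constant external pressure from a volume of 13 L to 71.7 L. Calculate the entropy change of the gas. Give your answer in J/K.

Entropy is a state function, so ΔS_gas depends only on the end states.
For an isothermal ideal gas ΔS_gas = nR ln(V₂/V₁) = 2.22 × 8.314 × ln(71.7/13) = 31.5 J/K.

ΔS_gas = 31.5 J/K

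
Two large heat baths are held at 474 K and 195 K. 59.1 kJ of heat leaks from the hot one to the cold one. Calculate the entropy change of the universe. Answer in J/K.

ΔS_hot = −Q/T_H = −59100/474 = -124.7 J/K and ΔS_cold = +Q/T_C = 59100/195 = 303.1 J/K.
ΔS_total = -124.7 + 303.1 = 178 J/K, positive as the second law requires.

ΔS_total = 178 J/K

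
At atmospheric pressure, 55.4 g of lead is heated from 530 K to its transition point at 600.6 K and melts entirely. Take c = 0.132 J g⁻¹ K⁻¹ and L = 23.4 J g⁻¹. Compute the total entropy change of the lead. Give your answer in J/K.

ΔS = 3.07 J/K

Warming step: ΔS₁ = m c ln(T_tr/T_i) = 55.4 × 0.132 × ln(600.6/530) = 0.9145 J/K.
Phase change: ΔS₂ = +mL/T_tr = 55.4 × 23.4 / 600.6 = 2.158 J/K.
ΔS_total = (0.9145) + (2.158) = 3.07 J/K.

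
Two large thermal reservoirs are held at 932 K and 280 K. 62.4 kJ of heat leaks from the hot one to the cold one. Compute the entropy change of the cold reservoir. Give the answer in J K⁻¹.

The cold reservoir gains heat Q, so ΔS_cold = +Q/T_C = 62400/280 = 223 J/K.

ΔS_cold = 223 J/K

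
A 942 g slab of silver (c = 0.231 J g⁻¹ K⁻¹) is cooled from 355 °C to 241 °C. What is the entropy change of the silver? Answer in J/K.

ΔS = -43.6 J/K

In kelvin: T₁ = 628.15 K, T₂ = 514.15 K. ΔS = ∫dQ_rev/T = m c ln(T₂/T₁) = 942 × 0.231 × ln(514.15/628.15) = -43.6 J/K.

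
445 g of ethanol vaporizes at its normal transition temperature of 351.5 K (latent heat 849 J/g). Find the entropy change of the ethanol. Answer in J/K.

ΔS = 1070 J/K

Heat absorbed by the substance: Q = mL = 445 × 849 = 377805 J.
At constant T, ΔS = Q_rev/T = 377805 / 351.5 = 1070 J/K.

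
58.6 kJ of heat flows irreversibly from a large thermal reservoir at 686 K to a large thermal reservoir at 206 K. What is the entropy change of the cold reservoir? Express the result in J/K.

The cold reservoir gains heat Q, so ΔS_cold = +Q/T_C = 58600/206 = 284 J/K.

ΔS_cold = 284 J/K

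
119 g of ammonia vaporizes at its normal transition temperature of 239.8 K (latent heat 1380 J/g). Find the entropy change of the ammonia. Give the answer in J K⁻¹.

ΔS = 685 J/K

Heat absorbed by the substance: Q = mL = 119 × 1380 = 164220 J.
At constant T, ΔS = Q_rev/T = 164220 / 239.8 = 685 J/K.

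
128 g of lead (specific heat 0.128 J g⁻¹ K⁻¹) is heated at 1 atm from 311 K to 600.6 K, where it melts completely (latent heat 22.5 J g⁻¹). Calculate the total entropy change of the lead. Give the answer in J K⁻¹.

Warming step: ΔS₁ = m c ln(T_tr/T_i) = 128 × 0.128 × ln(600.6/311) = 10.78 J/K.
Phase change: ΔS₂ = +mL/T_tr = 128 × 22.5 / 600.6 = 4.795 J/K.
ΔS_total = (10.78) + (4.795) = 15.6 J/K.

ΔS = 15.6 J/K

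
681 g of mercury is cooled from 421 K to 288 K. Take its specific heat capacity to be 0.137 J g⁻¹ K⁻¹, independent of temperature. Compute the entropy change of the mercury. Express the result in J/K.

ΔS = ∫dQ_rev/T = m c ln(T₂/T₁) = 681 × 0.137 × ln(288/421) = -35.4 J/K.

ΔS = -35.4 J/K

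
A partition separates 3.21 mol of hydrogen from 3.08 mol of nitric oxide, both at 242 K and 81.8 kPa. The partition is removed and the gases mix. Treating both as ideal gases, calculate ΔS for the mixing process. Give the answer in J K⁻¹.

ΔS_mix = 36.2 J/K

Mole fractions: x_A = 3.21/6.29 = 0.51, x_B = 0.49.
ΔS_mix = −R(n_A ln x_A + n_B ln x_B) = −8.314 × (3.21 ln 0.51 + 3.08 ln 0.49) = 36.2 J/K.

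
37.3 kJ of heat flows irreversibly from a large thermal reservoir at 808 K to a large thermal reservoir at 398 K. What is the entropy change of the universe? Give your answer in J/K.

ΔS_total = 47.6 J/K

ΔS_hot = −Q/T_H = −37300/808 = -46.16 J/K and ΔS_cold = +Q/T_C = 37300/398 = 93.72 J/K.
ΔS_total = -46.16 + 93.72 = 47.6 J/K, positive as the second law requires.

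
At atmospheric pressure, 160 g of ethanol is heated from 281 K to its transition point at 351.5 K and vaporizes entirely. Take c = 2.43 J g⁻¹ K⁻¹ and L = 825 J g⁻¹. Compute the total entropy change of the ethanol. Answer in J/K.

ΔS = 463 J/K

Warming step: ΔS₁ = m c ln(T_tr/T_i) = 160 × 2.43 × ln(351.5/281) = 87.03 J/K.
Phase change: ΔS₂ = +mL/T_tr = 160 × 825 / 351.5 = 375.5 J/K.
ΔS_total = (87.03) + (375.5) = 463 J/K.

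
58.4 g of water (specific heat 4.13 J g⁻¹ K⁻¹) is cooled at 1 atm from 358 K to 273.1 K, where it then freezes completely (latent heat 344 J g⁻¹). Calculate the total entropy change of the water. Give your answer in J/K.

Cooling step: ΔS₁ = m c ln(T_tr/T_i) = 58.4 × 4.13 × ln(273.1/358) = -65.29 J/K.
Phase change: ΔS₂ = −mL/T_tr = −58.4 × 344 / 273.1 = -73.56 J/K.
ΔS_total = (-65.29) + (-73.56) = -139 J/K.

ΔS = -139 J/K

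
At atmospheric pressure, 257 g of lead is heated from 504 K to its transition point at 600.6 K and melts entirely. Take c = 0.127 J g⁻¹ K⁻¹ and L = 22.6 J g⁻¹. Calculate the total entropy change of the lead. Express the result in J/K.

ΔS = 15.4 J/K

Warming step: ΔS₁ = m c ln(T_tr/T_i) = 257 × 0.127 × ln(600.6/504) = 5.723 J/K.
Phase change: ΔS₂ = +mL/T_tr = 257 × 22.6 / 600.6 = 9.671 J/K.
ΔS_total = (5.723) + (9.671) = 15.4 J/K.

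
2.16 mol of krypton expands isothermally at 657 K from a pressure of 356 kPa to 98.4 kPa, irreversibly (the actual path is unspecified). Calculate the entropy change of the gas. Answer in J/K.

ΔS_gas = 23.1 J/K

Entropy is a state function, so ΔS_gas depends only on the end states.
For an isothermal ideal gas ΔS_gas = nR ln(P₁/P₂) = 2.16 × 8.314 × ln(356/98.4) = 23.1 J/K.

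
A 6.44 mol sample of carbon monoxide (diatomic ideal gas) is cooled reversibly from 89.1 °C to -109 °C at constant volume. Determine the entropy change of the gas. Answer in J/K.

In kelvin: T₁ = 362.25 K, T₂ = 164.15 K. At constant volume, ΔS = nC_V ln(T₂/T₁) with C_V = 5R/2 = 20.79 J mol⁻¹ K⁻¹.
ΔS = 6.44 × 20.79 × ln(164.15/362.25) = -106 J/K.

ΔS = -106 J/K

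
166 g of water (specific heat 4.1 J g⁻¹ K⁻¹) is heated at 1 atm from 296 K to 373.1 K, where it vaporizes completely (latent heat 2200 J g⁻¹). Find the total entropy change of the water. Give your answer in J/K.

Warming step: ΔS₁ = m c ln(T_tr/T_i) = 166 × 4.1 × ln(373.1/296) = 157.6 J/K.
Phase change: ΔS₂ = +mL/T_tr = 166 × 2200 / 373.1 = 978.8 J/K.
ΔS_total = (157.6) + (978.8) = 1140 J/K.

ΔS = 1140 J/K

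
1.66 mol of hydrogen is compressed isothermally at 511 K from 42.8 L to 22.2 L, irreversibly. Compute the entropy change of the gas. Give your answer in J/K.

Entropy is a state function, so ΔS_gas depends only on the end states.
For an isothermal ideal gas ΔS_gas = nR ln(V₂/V₁) = 1.66 × 8.314 × ln(22.2/42.8) = -9.06 J/K.

ΔS_gas = -9.06 J/K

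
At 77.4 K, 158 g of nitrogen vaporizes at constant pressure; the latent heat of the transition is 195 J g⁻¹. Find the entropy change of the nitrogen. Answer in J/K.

ΔS = 398 J/K

Heat absorbed by the substance: Q = mL = 158 × 195 = 30810 J.
At constant T, ΔS = Q_rev/T = 30810 / 77.4 = 398 J/K.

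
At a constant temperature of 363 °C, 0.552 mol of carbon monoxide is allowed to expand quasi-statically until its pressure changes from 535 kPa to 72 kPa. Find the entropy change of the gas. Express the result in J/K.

ΔS_gas = 9.2 J/K

For an isothermal ideal gas ΔS_gas = nR ln(P₁/P₂) = 0.552 × 8.314 × ln(535/72) = 9.2 J/K.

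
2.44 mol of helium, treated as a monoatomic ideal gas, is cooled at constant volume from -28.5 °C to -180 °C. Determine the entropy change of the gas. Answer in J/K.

In kelvin: T₁ = 244.65 K, T₂ = 93.15 K. At constant volume, ΔS = nC_V ln(T₂/T₁) with C_V = 3R/2 = 12.47 J mol⁻¹ K⁻¹.
ΔS = 2.44 × 12.47 × ln(93.15/244.65) = -29.4 J/K.

ΔS = -29.4 J/K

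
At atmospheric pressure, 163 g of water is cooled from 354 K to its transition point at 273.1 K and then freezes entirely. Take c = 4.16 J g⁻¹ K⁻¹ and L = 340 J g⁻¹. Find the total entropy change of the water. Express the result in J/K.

Cooling step: ΔS₁ = m c ln(T_tr/T_i) = 163 × 4.16 × ln(273.1/354) = -175.9 J/K.
Phase change: ΔS₂ = −mL/T_tr = −163 × 340 / 273.1 = -202.9 J/K.
ΔS_total = (-175.9) + (-202.9) = -379 J/K.

ΔS = -379 J/K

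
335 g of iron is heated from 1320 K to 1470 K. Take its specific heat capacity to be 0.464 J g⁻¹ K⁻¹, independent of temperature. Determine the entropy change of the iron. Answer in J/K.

ΔS = 16.7 J/K

ΔS = ∫dQ_rev/T = m c ln(T₂/T₁) = 335 × 0.464 × ln(1470/1320) = 16.7 J/K.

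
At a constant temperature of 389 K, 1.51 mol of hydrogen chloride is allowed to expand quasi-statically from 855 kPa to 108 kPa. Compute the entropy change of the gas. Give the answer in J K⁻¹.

ΔS_gas = 26 J/K

For an isothermal ideal gas ΔS_gas = nR ln(P₁/P₂) = 1.51 × 8.314 × ln(855/108) = 26 J/K.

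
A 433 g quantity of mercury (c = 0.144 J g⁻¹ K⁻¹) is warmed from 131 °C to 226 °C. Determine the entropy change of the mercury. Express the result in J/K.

ΔS = 13.2 J/K

In kelvin: T₁ = 404.15 K, T₂ = 499.15 K. ΔS = ∫dQ_rev/T = m c ln(T₂/T₁) = 433 × 0.144 × ln(499.15/404.15) = 13.2 J/K.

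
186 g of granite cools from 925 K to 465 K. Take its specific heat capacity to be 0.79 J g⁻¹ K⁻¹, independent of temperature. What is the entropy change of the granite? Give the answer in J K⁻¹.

ΔS = ∫dQ_rev/T = m c ln(T₂/T₁) = 186 × 0.79 × ln(465/925) = -101 J/K.

ΔS = -101 J/K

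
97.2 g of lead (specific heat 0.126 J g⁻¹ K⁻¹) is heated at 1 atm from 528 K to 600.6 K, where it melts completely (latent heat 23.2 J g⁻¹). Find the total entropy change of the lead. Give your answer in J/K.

Warming step: ΔS₁ = m c ln(T_tr/T_i) = 97.2 × 0.126 × ln(600.6/528) = 1.578 J/K.
Phase change: ΔS₂ = +mL/T_tr = 97.2 × 23.2 / 600.6 = 3.755 J/K.
ΔS_total = (1.578) + (3.755) = 5.33 J/K.

ΔS = 5.33 J/K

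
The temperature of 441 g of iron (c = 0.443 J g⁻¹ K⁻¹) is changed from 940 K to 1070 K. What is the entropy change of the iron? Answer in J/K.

ΔS = ∫dQ_rev/T = m c ln(T₂/T₁) = 441 × 0.443 × ln(1070/940) = 25.3 J/K.

ΔS = 25.3 J/K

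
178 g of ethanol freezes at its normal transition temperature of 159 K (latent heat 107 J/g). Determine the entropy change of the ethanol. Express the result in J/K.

Heat released by the substance: Q = −mL = −178 × 107 = −19046 J.
At constant T, ΔS = Q_rev/T = −19046 / 159 = -120 J/K.

ΔS = -120 J/K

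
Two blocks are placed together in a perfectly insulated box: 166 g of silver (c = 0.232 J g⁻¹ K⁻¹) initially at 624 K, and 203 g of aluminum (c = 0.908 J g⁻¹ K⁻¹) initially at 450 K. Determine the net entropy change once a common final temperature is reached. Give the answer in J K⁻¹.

Energy balance: T_f = (m₁c₁T₁ + m₂c₂T₂)/(m₁c₁ + m₂c₂) = 480.07 K.
ΔS₁ = m₁c₁ ln(T_f/T₁) = 38.512 × ln(480.07/624) = -10.098 J/K.
ΔS₂ = m₂c₂ ln(T_f/T₂) = 184.324 × ln(480.07/450) = 11.924 J/K.
ΔS_total = -10.098 + 11.924 = 1.83 J/K.

ΔS_total = 1.83 J/K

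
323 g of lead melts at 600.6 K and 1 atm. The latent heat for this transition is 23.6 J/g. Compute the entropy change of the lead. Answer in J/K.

Heat absorbed by the substance: Q = mL = 323 × 23.6 = 7622.8 J.
At constant T, ΔS = Q_rev/T = 7622.8 / 600.6 = 12.7 J/K.

ΔS = 12.7 J/K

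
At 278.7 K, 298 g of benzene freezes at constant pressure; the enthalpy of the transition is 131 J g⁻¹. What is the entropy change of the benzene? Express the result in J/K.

Heat released by the substance: Q = −mL = −298 × 131 = −39038 J.
At constant T, ΔS = Q_rev/T = −39038 / 278.7 = -140 J/K.

ΔS = -140 J/K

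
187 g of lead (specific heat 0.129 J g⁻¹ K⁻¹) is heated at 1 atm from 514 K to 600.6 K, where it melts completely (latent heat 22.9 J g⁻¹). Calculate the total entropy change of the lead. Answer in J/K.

ΔS = 10.9 J/K

Warming step: ΔS₁ = m c ln(T_tr/T_i) = 187 × 0.129 × ln(600.6/514) = 3.756 J/K.
Phase change: ΔS₂ = +mL/T_tr = 187 × 22.9 / 600.6 = 7.13 J/K.
ΔS_total = (3.756) + (7.13) = 10.9 J/K.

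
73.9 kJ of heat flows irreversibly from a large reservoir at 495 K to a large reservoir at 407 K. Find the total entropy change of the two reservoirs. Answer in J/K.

ΔS_hot = −Q/T_H = −73900/495 = -149.3 J/K and ΔS_cold = +Q/T_C = 73900/407 = 181.6 J/K.
ΔS_total = -149.3 + 181.6 = 32.3 J/K, positive as the second law requires.

ΔS_total = 32.3 J/K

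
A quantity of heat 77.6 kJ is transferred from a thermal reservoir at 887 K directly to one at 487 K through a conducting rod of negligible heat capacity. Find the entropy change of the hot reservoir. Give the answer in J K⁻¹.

ΔS_hot = -87.5 J/K

The hot reservoir loses heat Q, so ΔS_hot = −Q/T_H = −77600/887 = -87.5 J/K.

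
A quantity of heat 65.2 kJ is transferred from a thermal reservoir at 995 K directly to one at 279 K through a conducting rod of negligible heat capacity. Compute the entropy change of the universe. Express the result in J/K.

ΔS_total = 168 J/K

ΔS_hot = −Q/T_H = −65200/995 = -65.53 J/K and ΔS_cold = +Q/T_C = 65200/279 = 233.7 J/K.
ΔS_total = -65.53 + 233.7 = 168 J/K, positive as the second law requires.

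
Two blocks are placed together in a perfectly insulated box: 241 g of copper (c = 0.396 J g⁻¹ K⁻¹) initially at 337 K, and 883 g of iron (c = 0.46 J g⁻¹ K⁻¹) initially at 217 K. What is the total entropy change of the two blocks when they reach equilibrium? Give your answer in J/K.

ΔS_total = 8.17 J/K

Energy balance: T_f = (m₁c₁T₁ + m₂c₂T₂)/(m₁c₁ + m₂c₂) = 239.83 K.
ΔS₁ = m₁c₁ ln(T_f/T₁) = 95.436 × ln(239.83/337) = -32.46 J/K.
ΔS₂ = m₂c₂ ln(T_f/T₂) = 406.18 × ln(239.83/217) = 40.63 J/K.
ΔS_total = -32.46 + 40.63 = 8.17 J/K.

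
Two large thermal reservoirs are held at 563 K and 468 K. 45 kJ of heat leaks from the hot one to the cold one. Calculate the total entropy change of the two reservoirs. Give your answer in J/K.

ΔS_hot = −Q/T_H = −45000/563 = -79.93 J/K and ΔS_cold = +Q/T_C = 45000/468 = 96.15 J/K.
ΔS_total = -79.93 + 96.15 = 16.2 J/K, positive as the second law requires.

ΔS_total = 16.2 J/K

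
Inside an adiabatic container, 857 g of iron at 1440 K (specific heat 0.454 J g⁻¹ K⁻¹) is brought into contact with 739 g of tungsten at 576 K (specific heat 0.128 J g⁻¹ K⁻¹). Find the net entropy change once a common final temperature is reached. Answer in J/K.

ΔS_total = 26.3 J/K

Energy balance: T_f = (m₁c₁T₁ + m₂c₂T₂)/(m₁c₁ + m₂c₂) = 1271 K.
ΔS₁ = m₁c₁ ln(T_f/T₁) = 389.078 × ln(1271/1440) = -48.56 J/K.
ΔS₂ = m₂c₂ ln(T_f/T₂) = 94.592 × ln(1271/576) = 74.87 J/K.
ΔS_total = -48.56 + 74.87 = 26.3 J/K.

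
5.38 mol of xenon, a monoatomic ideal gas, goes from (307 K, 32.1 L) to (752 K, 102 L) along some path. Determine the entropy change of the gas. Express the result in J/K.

ΔS = 112 J/K

Entropy is a state function: ΔS = nC_V ln(T₂/T₁) + nR ln(V₂/V₁), with C_V = 3R/2 = 12.47 J mol⁻¹ K⁻¹ for a monoatomic ideal gas.
ΔS = 5.38 × [12.47 × ln(752/307) + 8.314 × ln(102/32.1)] = 112 J/K.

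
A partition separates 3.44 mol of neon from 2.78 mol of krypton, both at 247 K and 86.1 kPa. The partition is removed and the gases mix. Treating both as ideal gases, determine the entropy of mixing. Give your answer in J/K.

Mole fractions: x_A = 3.44/6.22 = 0.553, x_B = 0.447.
ΔS_mix = −R(n_A ln x_A + n_B ln x_B) = −8.314 × (3.44 ln 0.553 + 2.78 ln 0.447) = 35.6 J/K.

ΔS_mix = 35.6 J/K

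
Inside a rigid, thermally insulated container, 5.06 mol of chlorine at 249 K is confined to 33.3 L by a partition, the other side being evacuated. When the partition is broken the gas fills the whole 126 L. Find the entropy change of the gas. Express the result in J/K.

ΔS_gas = 56 J/K

For an ideal gas in free expansion Q = 0 and W = 0, so T is unchanged.
Entropy is a state function; using a reversible isothermal path, ΔS_gas = nR ln(V₂/V₁) = 5.06 × 8.314 × ln(126/33.3) = 56 J/K.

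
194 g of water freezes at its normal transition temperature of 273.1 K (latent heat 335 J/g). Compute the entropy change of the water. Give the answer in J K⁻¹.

ΔS = -238 J/K

Heat released by the substance: Q = −mL = −194 × 335 = −64990 J.
At constant T, ΔS = Q_rev/T = −64990 / 273.1 = -238 J/K.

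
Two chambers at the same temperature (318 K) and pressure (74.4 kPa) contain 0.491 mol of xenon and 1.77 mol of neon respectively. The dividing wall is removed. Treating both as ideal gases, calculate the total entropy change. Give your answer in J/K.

Mole fractions: x_A = 0.491/2.26 = 0.217, x_B = 0.783.
ΔS_mix = −R(n_A ln x_A + n_B ln x_B) = −8.314 × (0.491 ln 0.217 + 1.77 ln 0.783) = 9.84 J/K.

ΔS_mix = 9.84 J/K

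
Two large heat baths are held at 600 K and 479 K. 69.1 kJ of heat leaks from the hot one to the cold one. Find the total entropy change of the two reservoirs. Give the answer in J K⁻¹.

ΔS_hot = −Q/T_H = −69100/600 = -115.2 J/K and ΔS_cold = +Q/T_C = 69100/479 = 144.3 J/K.
ΔS_total = -115.2 + 144.3 = 29.1 J/K, positive as the second law requires.

ΔS_total = 29.1 J/K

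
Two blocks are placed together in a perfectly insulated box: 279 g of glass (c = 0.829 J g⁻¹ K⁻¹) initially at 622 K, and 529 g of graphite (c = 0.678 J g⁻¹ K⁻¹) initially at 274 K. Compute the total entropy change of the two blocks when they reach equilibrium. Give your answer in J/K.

ΔS_total = 48.8 J/K

Energy balance: T_f = (m₁c₁T₁ + m₂c₂T₂)/(m₁c₁ + m₂c₂) = 410.43 K.
ΔS₁ = m₁c₁ ln(T_f/T₁) = 231.291 × ln(410.43/622) = -96.15 J/K.
ΔS₂ = m₂c₂ ln(T_f/T₂) = 358.662 × ln(410.43/274) = 144.9 J/K.
ΔS_total = -96.15 + 144.9 = 48.8 J/K.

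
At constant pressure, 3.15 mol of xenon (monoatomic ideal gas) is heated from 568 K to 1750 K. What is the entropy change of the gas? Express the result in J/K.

At constant pressure, ΔS = nC_p ln(T₂/T₁) with C_p = 5R/2 = 20.79 J mol⁻¹ K⁻¹.
ΔS = 3.15 × 20.79 × ln(1750/568) = 73.7 J/K.

ΔS = 73.7 J/K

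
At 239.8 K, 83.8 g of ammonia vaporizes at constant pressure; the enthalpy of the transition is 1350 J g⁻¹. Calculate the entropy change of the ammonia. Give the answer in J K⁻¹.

Heat absorbed by the substance: Q = mL = 83.8 × 1350 = 113130 J.
At constant T, ΔS = Q_rev/T = 113130 / 239.8 = 472 J/K.

ΔS = 472 J/K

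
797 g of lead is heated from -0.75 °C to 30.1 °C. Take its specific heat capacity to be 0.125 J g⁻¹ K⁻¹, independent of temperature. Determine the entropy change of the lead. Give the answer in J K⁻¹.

In kelvin: T₁ = 272.4 K, T₂ = 303.25 K. ΔS = ∫dQ_rev/T = m c ln(T₂/T₁) = 797 × 0.125 × ln(303.25/272.4) = 10.7 J/K.

ΔS = 10.7 J/K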